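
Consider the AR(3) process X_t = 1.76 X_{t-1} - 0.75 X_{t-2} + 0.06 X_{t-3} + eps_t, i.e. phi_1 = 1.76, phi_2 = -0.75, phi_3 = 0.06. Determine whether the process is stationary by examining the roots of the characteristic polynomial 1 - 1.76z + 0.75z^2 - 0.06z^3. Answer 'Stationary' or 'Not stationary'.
\text{Not stationary}

The AR(p) characteristic polynomial is P(z) = 1 - 1.76z + 0.75z^2 - 0.06z^3.
Stationarity requires all roots to lie outside the unit circle, i.e. |z| > 1 for every root.
Degree 3: look for a simple real root z0 first, then factor out (1 - z/z0) and solve the remaining quadratic.
Testing z0 = 2: P(2) = 1 + (-1.76)(2) + (0.75)(2)^2 + (-0.06)(2)^3
  = 1 + (-3.52) + (3) + (-0.48) = 0.  So z_0 = 2 is a root, |z_0| = 2.
Divide out the factor (1 - 0.5 z) = (1 - z/z0) (since 1/z0 = 0.5):
  P(z) = (1 - 0.5 z)(1 + (-1.26) z + (0.12) z^2)
  [check: z-coef -1.26 - (0.5) = -1.76; z^2-coef 0.12 - (0.5)(-1.26) = 0.75; z^3-coef -(0.5)(0.12) = -0.06.]
Remaining roots from the quadratic factor 1 + (-1.26) z + (0.12) z^2:
  Set 1 + (-1.26) z + (0.12) z^2 = 0, i.e. a z^2 + b z + c = 0 with a = 0.12, b = -1.26, c = 1.
  Discriminant D = b^2 - 4ac = (-1.26)^2 - 4*(0.12)*1 = 1.5876 - (0.48) = 1.1076.
  D >= 0, so the roots are real: z = (-b +/- sqrt(D)) / (2a) = (1.26 +/- 1.052426) / (0.24).
    z_1 = (1.26 + 1.052426) / (0.24) = 9.6351,   |z_1| = 9.6351.
    z_2 = (1.26 - 1.052426) / (0.24) = 0.8649,   |z_2| = 0.8649.
Moduli of all roots: 2.0000, 9.6351, 0.8649.
All moduli strictly greater than 1? No.
Verdict: Not stationary.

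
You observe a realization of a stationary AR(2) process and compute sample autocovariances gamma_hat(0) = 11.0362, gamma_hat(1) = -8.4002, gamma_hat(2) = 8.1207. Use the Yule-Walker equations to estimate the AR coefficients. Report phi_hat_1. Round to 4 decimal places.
\hat\phi_{1} = -0.4780

The Yule-Walker equations for an AR(p) process read, in matrix form,
  Gamma_p phi = r_p,   with   (Gamma_p)_{ij} = gamma(|i - j|),
                       (r_p)_i = gamma(i),   i,j = 1..p.
Substitute the sample gammas (Toeplitz matrix and right-hand side of size 2):
  Gamma_p = [[11.0362, -8.4002], [-8.4002, 11.0362]]
  r_p     = [-8.4002, 8.1207]
Written out:
  11.0362 phi_1 - 8.4002 phi_2 = -8.4002
  -8.4002 phi_1 + 11.0362 phi_2 = 8.1207
Solve by Cramer's rule:
  det = gamma(0)^2 - gamma(1)^2 = (11.0362)^2 - (-8.4002)^2 = 121.79771044 - 70.56336004 = 51.2343504
  phi_hat_1 = [gamma(1) gamma(0) - gamma(1) gamma(2)] / det = [(-8.4002)(11.0362) - (-8.4002)(8.1207)] / 51.2343504 = -24.4907831 / 51.2343504 = -0.478
  phi_hat_2 = [gamma(0) gamma(2) - gamma(1)^2] / det = [(11.0362)(8.1207) - (-8.4002)^2] / 51.2343504 = 19.0583093 / 51.2343504 = 0.372
So phi_hat = [-0.4780, 0.3720].
Therefore phi_hat_1 = -0.4780.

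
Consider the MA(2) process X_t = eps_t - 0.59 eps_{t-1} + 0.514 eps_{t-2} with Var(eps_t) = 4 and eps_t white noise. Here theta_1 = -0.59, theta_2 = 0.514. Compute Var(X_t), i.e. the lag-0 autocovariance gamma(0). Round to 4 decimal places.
\gamma(0) = 6.4492

For an MA(q) process X_t = eps_t + sum_i theta_i eps_{t-i} with
Var(eps_t) = sigma^2, the variance is
  gamma(0) = sigma^2 * (1 + sum_i theta_i^2).
  sum_i theta_i^2 = (-0.59)^2 + (0.514)^2 = 0.3481 + 0.264196 = 0.612296.
  gamma(0) = 4 * (1 + 0.612296) = 4 * 1.612296 = 6.449184, which rounds to 6.4492.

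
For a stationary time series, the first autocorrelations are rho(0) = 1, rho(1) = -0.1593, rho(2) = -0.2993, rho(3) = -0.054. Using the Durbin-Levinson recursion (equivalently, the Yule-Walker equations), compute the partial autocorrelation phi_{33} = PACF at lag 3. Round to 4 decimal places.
\phi_{33} = -0.1969

The PACF at lag k is phi_{kk}, the last component of the solution
to the Yule-Walker system G_k phi = r_k where
  (G_k)_{ij} = rho(|i - j|), (r_k)_i = rho(i), i,j = 1..k.
Equivalently, Durbin-Levinson gives phi_{kk} iteratively:
  phi_{11} = rho(1)
  phi_{kk} = [rho(k) - sum_{j=1..k-1} phi_{k-1,j} rho(k-j)]
            / [1 - sum_{j=1..k-1} phi_{k-1,j} rho(j)],
  phi_{k,j} = phi_{k-1,j} - phi_{kk} phi_{k-1,k-j},  j = 1..k-1.
Step k = 1:
  phi_11 = rho(1) = -0.1593.
Step k = 2:
  phi_22 = [rho(2) - phi_11 rho(1)] / [1 - phi_11 rho(1)] = [-0.2993 - (-0.1593)(-0.1593)] / [1 - (-0.1593)(-0.1593)]
         = -0.32467649 / 0.97462351 = -0.33313.
  Update: phi_21 = phi_11 - phi_22 phi_11 = -0.1593 - (-0.33313)(-0.1593) = -0.212368.
Step k = 3:
  phi_33 = [rho(3) - phi_21 rho(2) - phi_22 rho(1)] / [1 - phi_21 rho(1) - phi_22 rho(2)]
    numerator   = -0.054 - (-0.212368)(-0.2993) - (-0.33313)(-0.1593) = -0.17062927
    denominator = 1 - (-0.212368)(-0.1593) - (-0.33313)(-0.2993) = 0.86646398
  phi_33 = -0.17062927 / 0.86646398 = -0.1969.
Therefore phi_{33} = -0.1969.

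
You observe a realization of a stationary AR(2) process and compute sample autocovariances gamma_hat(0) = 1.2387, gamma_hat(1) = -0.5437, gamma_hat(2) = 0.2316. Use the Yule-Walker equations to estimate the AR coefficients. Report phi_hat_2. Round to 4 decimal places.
\hat\phi_{2} = -0.0070

The Yule-Walker equations for an AR(p) process read, in matrix form,
  Gamma_p phi = r_p,   with   (Gamma_p)_{ij} = gamma(|i - j|),
                       (r_p)_i = gamma(i),   i,j = 1..p.
Substitute the sample gammas (Toeplitz matrix and right-hand side of size 2):
  Gamma_p = [[1.2387, -0.5437], [-0.5437, 1.2387]]
  r_p     = [-0.5437, 0.2316]
Written out:
  1.2387 phi_1 - 0.5437 phi_2 = -0.5437
  -0.5437 phi_1 + 1.2387 phi_2 = 0.2316
Solve by Cramer's rule:
  det = gamma(0)^2 - gamma(1)^2 = (1.2387)^2 - (-0.5437)^2 = 1.53437769 - 0.29560969 = 1.238768
  phi_hat_1 = [gamma(1) gamma(0) - gamma(1) gamma(2)] / det = [(-0.5437)(1.2387) - (-0.5437)(0.2316)] / 1.238768 = -0.54756027 / 1.238768 = -0.442
  phi_hat_2 = [gamma(0) gamma(2) - gamma(1)^2] / det = [(1.2387)(0.2316) - (-0.5437)^2] / 1.238768 = -0.00872677 / 1.238768 = -0.007
So phi_hat = [-0.4420, -0.0070].
Therefore phi_hat_2 = -0.0070.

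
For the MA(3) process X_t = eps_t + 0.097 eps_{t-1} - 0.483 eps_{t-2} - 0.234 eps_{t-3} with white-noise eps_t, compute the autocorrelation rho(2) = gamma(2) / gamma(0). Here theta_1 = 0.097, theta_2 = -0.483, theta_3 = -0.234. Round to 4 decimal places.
\rho(2) = -0.3898

For an MA(q) process with theta_0 = 1, the autocovariance is
  gamma(k) = sigma^2 * sum_{i=0..q-k} theta_i * theta_{i+k},
and rho(k) = gamma(k) / gamma(0). Sigma^2 cancels.
  numerator   = (1)*(-0.483) + (0.097)*(-0.234) = -0.505698.
  denominator = (1)^2 + (0.097)^2 + (-0.483)^2 + (-0.234)^2 = 1.297454.
  rho(2) = -0.505698 / 1.297454 = -0.3898.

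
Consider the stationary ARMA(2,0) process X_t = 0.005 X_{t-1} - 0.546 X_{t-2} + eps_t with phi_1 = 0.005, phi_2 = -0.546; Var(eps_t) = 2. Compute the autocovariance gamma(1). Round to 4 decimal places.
\gamma(1) = 0.0092

Multiply the model equation by X_{t-k} and take expectations. With theta_0 = psi_0 = 1 and psi_j the MA(infinity) weights, this gives
  gamma(k) - sum_i phi_i gamma(k-i) = c_k,
  c_k = sigma^2 * sum_{j=k..q} theta_j psi_{j-k}   (c_k = 0 for k > q),
using gamma(-m) = gamma(m).
Pure AR (q = 0): c_0 = sigma^2 = 2, c_k = 0 for k >= 1.
Equations for k = 0, 1, 2 (AR order 2, c_2 = 0):
  (E0) gamma(0) = phi_1 gamma(1) + phi_2 gamma(2) + c_0
  (E1) gamma(1) = phi_1 gamma(0) + phi_2 gamma(1) + c_1
  (E2) gamma(2) = phi_1 gamma(1) + phi_2 gamma(0)
From (E1): gamma(1) = A gamma(0) + B with
  A = phi_1 / (1 - phi_2) = 0.005 / 1.546 = 0.003234,   B = c_1 / (1 - phi_2) = 0 / 1.546 = 0.
Insert (E2) into (E0): gamma(0) (1 - phi_2^2) = phi_1 (1 + phi_2) gamma(1) + c_0.
  phi_1 (1 + phi_2) = (0.005)(0.454) = 0.00227,   1 - phi_2^2 = 0.701884.
Replace gamma(1) by A gamma(0) + B and collect gamma(0):
  gamma(0) [0.701884 - (0.00227)(0.003234)] = c_0 = 2
  gamma(0) * 0.701877 = 2
  gamma(0) = 2 / 0.701877 = 2.849504.
  gamma(1) = A gamma(0) = (0.003234)(2.849504) = 0.009216.
Therefore gamma(1) = 0.0092 (to 4 decimal places).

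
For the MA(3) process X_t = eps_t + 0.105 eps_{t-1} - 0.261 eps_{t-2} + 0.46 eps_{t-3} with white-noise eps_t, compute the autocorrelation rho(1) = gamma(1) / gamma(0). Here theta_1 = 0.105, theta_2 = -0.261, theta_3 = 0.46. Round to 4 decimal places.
\rho(1) = -0.0329

For an MA(q) process with theta_0 = 1, the autocovariance is
  gamma(k) = sigma^2 * sum_{i=0..q-k} theta_i * theta_{i+k},
and rho(k) = gamma(k) / gamma(0). Sigma^2 cancels.
  numerator   = (1)*(0.105) + (0.105)*(-0.261) + (-0.261)*(0.46) = -0.042465.
  denominator = (1)^2 + (0.105)^2 + (-0.261)^2 + (0.46)^2 = 1.290746.
  rho(1) = -0.042465 / 1.290746 = -0.0329.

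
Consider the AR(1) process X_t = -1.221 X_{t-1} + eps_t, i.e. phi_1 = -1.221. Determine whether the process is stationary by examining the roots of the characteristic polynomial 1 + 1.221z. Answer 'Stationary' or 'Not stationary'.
\text{Not stationary}

The AR(p) characteristic polynomial is P(z) = 1 + 1.221z.
Stationarity requires all roots to lie outside the unit circle, i.e. |z| > 1 for every root.
This is linear in z: 1 + (1.221) z = 0  =>  z = -1/(1.221) = -0.819001,  |z| = 0.819001.
Moduli of all roots: 0.8190.
All moduli strictly greater than 1? No.
Verdict: Not stationary.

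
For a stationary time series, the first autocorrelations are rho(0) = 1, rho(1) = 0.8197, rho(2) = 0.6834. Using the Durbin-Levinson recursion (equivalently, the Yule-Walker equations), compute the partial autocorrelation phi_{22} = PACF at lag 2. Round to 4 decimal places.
\phi_{22} = 0.0350

The PACF at lag k is phi_{kk}, the last component of the solution
to the Yule-Walker system G_k phi = r_k where
  (G_k)_{ij} = rho(|i - j|), (r_k)_i = rho(i), i,j = 1..k.
Equivalently, Durbin-Levinson gives phi_{kk} iteratively:
  phi_{11} = rho(1)
  phi_{kk} = [rho(k) - sum_{j=1..k-1} phi_{k-1,j} rho(k-j)]
            / [1 - sum_{j=1..k-1} phi_{k-1,j} rho(j)],
  phi_{k,j} = phi_{k-1,j} - phi_{kk} phi_{k-1,k-j},  j = 1..k-1.
Step k = 1:
  phi_11 = rho(1) = 0.8197.
Step k = 2:
  phi_22 = [rho(2) - phi_11 rho(1)] / [1 - phi_11 rho(1)] = [0.6834 - (0.8197)(0.8197)] / [1 - (0.8197)(0.8197)]
         = 0.01149191 / 0.32809191 = 0.035.
Therefore phi_{22} = 0.0350.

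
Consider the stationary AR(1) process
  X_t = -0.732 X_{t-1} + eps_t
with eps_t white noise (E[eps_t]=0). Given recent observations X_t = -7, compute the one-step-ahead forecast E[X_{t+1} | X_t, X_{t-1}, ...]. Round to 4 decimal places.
E[X_{t+1} \mid \mathcal F_t] = 5.1240

For an AR(p) model X_t = c + sum_i phi_i X_{t-i} + eps_t, the
one-step-ahead conditional mean is
  E[X_{t+1} | X_t, ...] = c + sum_i phi_i X_{t+1-i}.
Substitute known values:
  E[X_{t+1} | ...] = (-0.732) * (-7)
                   = 5.1240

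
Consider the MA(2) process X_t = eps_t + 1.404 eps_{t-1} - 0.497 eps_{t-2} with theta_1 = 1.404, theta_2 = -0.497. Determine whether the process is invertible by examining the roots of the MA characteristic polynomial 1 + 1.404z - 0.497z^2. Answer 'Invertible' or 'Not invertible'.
\text{Not invertible}

The MA(q) characteristic polynomial is P(z) = 1 + 1.404z - 0.497z^2.
Invertibility requires all roots to lie outside the unit circle, i.e. |z| > 1 for every root.
Set 1 + (1.404) z + (-0.497) z^2 = 0, i.e. a z^2 + b z + c = 0 with a = -0.497, b = 1.404, c = 1.
Discriminant D = b^2 - 4ac = (1.404)^2 - 4*(-0.497)*1 = 1.971216 - (-1.988) = 3.959216.
D >= 0, so the roots are real: z = (-b +/- sqrt(D)) / (2a) = (-1.404 +/- 1.989778) / (-0.994).
  z_1 = (-1.404 + 1.989778) / (-0.994) = -0.5893,   |z_1| = 0.5893.
  z_2 = (-1.404 - 1.989778) / (-0.994) = 3.4143,   |z_2| = 3.4143.
Moduli of all roots: 0.5893, 3.4143.
All moduli strictly greater than 1? No.
Verdict: Not invertible.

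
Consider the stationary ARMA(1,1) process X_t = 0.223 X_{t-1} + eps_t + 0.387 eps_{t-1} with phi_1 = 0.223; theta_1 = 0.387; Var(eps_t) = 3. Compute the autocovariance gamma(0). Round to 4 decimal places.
\gamma(0) = 4.1747

Multiply the model equation by X_{t-k} and take expectations. With theta_0 = psi_0 = 1 and psi_j the MA(infinity) weights, this gives
  gamma(k) - sum_i phi_i gamma(k-i) = c_k,
  c_k = sigma^2 * sum_{j=k..q} theta_j psi_{j-k}   (c_k = 0 for k > q),
using gamma(-m) = gamma(m).
psi-weights needed (psi_j = theta_j + sum_i phi_i psi_{j-i}):
  psi_1 = theta_1 + phi_1 = 0.387 + (0.223) = 0.61
Right-hand sides:
  c_0 = sigma^2 (1 + theta_1 psi_1) = 3 * (1 + (0.387)(0.61)) = 3 * 1.23607 = 3.70821
  c_1 = sigma^2 theta_1 = 3 * (0.387) = 1.161
  c_2 = 0
Equations for k = 0 and k = 1 (AR order 1):
  gamma(0) = phi_1 gamma(1) + c_0
  gamma(1) = phi_1 gamma(0) + c_1
Substituting the second into the first: gamma(0) (1 - phi_1^2) = c_0 + phi_1 c_1, so
  gamma(0) = (c_0 + phi_1 c_1) / (1 - phi_1^2) = (3.70821 + (0.223)(1.161)) / (1 - (0.223)^2) = 3.967113 / 0.950271 = 4.174718.
Therefore gamma(0) = 4.1747 (to 4 decimal places).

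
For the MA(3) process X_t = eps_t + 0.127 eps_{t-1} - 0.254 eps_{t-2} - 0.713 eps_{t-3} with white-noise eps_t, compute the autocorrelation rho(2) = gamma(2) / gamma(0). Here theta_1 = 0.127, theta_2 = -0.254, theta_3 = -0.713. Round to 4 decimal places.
\rho(2) = -0.2168

For an MA(q) process with theta_0 = 1, the autocovariance is
  gamma(k) = sigma^2 * sum_{i=0..q-k} theta_i * theta_{i+k},
and rho(k) = gamma(k) / gamma(0). Sigma^2 cancels.
  numerator   = (1)*(-0.254) + (0.127)*(-0.713) = -0.344551.
  denominator = (1)^2 + (0.127)^2 + (-0.254)^2 + (-0.713)^2 = 1.589014.
  rho(2) = -0.344551 / 1.589014 = -0.2168.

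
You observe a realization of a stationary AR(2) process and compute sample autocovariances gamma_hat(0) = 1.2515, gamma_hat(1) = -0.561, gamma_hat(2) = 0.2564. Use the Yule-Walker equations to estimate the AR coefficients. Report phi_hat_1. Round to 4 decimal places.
\hat\phi_{1} = -0.4461

The Yule-Walker equations for an AR(p) process read, in matrix form,
  Gamma_p phi = r_p,   with   (Gamma_p)_{ij} = gamma(|i - j|),
                       (r_p)_i = gamma(i),   i,j = 1..p.
Substitute the sample gammas (Toeplitz matrix and right-hand side of size 2):
  Gamma_p = [[1.2515, -0.561], [-0.561, 1.2515]]
  r_p     = [-0.561, 0.2564]
Written out:
  1.2515 phi_1 - 0.561 phi_2 = -0.561
  -0.561 phi_1 + 1.2515 phi_2 = 0.2564
Solve by Cramer's rule:
  det = gamma(0)^2 - gamma(1)^2 = (1.2515)^2 - (-0.561)^2 = 1.56625225 - 0.314721 = 1.25153125
  phi_hat_1 = [gamma(1) gamma(0) - gamma(1) gamma(2)] / det = [(-0.561)(1.2515) - (-0.561)(0.2564)] / 1.25153125 = -0.5582511 / 1.25153125 = -0.4461
  phi_hat_2 = [gamma(0) gamma(2) - gamma(1)^2] / det = [(1.2515)(0.2564) - (-0.561)^2] / 1.25153125 = 0.0061636 / 1.25153125 = 0.0049
So phi_hat = [-0.4461, 0.0049].
Therefore phi_hat_1 = -0.4461.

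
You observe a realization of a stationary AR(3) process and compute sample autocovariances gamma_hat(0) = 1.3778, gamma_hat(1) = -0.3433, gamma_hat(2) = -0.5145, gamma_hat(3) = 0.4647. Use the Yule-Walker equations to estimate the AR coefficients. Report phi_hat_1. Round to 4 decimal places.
\hat\phi_{1} = -0.3110

The Yule-Walker equations for an AR(p) process read, in matrix form,
  Gamma_p phi = r_p,   with   (Gamma_p)_{ij} = gamma(|i - j|),
                       (r_p)_i = gamma(i),   i,j = 1..p.
Substitute the sample gammas (Toeplitz matrix and right-hand side of size 3):
  Gamma_p = [[1.3778, -0.3433, -0.5145], [-0.3433, 1.3778, -0.3433], [-0.5145, -0.3433, 1.3778]]
  r_p     = [-0.3433, -0.5145, 0.4647]
Written out (R1..R3):
  (R1) 1.3778 phi_1 - 0.3433 phi_2 - 0.5145 phi_3 = -0.3433
  (R2) -0.3433 phi_1 + 1.3778 phi_2 - 0.3433 phi_3 = -0.5145
  (R3) -0.5145 phi_1 - 0.3433 phi_2 + 1.3778 phi_3 = 0.4647
Gaussian elimination:
  R2 <- R2 - (-0.3433/1.3778) R1 = R2 - (-0.249165) R1:  1.292262 phi_2 - 0.471496 phi_3 = -0.600038
  R3 <- R3 - (-0.5145/1.3778) R1 = R3 - (-0.373421) R1:  -0.471496 phi_2 + 1.185675 phi_3 = 0.336504
  R3 <- R3 - (-0.471496/1.292262) R2 = R3 - (-0.364861) R2:  1.013644 phi_3 = 0.117574
Back-substitution:
  phi_hat_3 = 0.117574 / 1.013644 = 0.115991
  phi_hat_2 = (-0.600038 - (-0.471496)(0.115991)) / 1.292262 = -0.422011
  phi_hat_1 = (-0.3433 - (-0.3433)(-0.422011) - (-0.5145)(0.115991)) / 1.3778 = -0.311002
So phi_hat = [-0.3110, -0.4220, 0.1160].
Therefore phi_hat_1 = -0.3110.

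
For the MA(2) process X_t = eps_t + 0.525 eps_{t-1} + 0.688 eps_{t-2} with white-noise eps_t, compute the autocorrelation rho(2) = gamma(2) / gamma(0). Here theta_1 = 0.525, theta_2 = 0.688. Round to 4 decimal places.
\rho(2) = 0.3934

For an MA(q) process with theta_0 = 1, the autocovariance is
  gamma(k) = sigma^2 * sum_{i=0..q-k} theta_i * theta_{i+k},
and rho(k) = gamma(k) / gamma(0). Sigma^2 cancels.
  numerator   = (1)*(0.688) = 0.688.
  denominator = (1)^2 + (0.525)^2 + (0.688)^2 = 1.748969.
  rho(2) = 0.688 / 1.748969 = 0.3934.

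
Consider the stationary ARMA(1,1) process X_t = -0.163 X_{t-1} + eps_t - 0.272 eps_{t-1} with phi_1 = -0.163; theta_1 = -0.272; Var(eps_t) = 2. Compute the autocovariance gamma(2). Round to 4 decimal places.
\gamma(2) = 0.1521

Multiply the model equation by X_{t-k} and take expectations. With theta_0 = psi_0 = 1 and psi_j the MA(infinity) weights, this gives
  gamma(k) - sum_i phi_i gamma(k-i) = c_k,
  c_k = sigma^2 * sum_{j=k..q} theta_j psi_{j-k}   (c_k = 0 for k > q),
using gamma(-m) = gamma(m).
psi-weights needed (psi_j = theta_j + sum_i phi_i psi_{j-i}):
  psi_1 = theta_1 + phi_1 = -0.272 + (-0.163) = -0.435
Right-hand sides:
  c_0 = sigma^2 (1 + theta_1 psi_1) = 2 * (1 + (-0.272)(-0.435)) = 2 * 1.11832 = 2.23664
  c_1 = sigma^2 theta_1 = 2 * (-0.272) = -0.544
  c_2 = 0
Equations for k = 0 and k = 1 (AR order 1):
  gamma(0) = phi_1 gamma(1) + c_0
  gamma(1) = phi_1 gamma(0) + c_1
Substituting the second into the first: gamma(0) (1 - phi_1^2) = c_0 + phi_1 c_1, so
  gamma(0) = (c_0 + phi_1 c_1) / (1 - phi_1^2) = (2.23664 + (-0.163)(-0.544)) / (1 - (-0.163)^2) = 2.325312 / 0.973431 = 2.388779.
  gamma(1) = phi_1 gamma(0) + c_1 = (-0.163)(2.388779) + (-0.544) = -0.933371.
For k = 2 (> q): gamma(2) = phi_1 gamma(1) = (-0.163)(-0.933371) = 0.152139.
Therefore gamma(2) = 0.1521 (to 4 decimal places).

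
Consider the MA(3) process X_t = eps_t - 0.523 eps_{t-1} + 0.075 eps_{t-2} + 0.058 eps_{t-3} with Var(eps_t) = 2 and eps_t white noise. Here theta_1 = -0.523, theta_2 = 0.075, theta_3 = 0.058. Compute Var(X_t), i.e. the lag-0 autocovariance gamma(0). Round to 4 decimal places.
\gamma(0) = 2.5650

For an MA(q) process X_t = eps_t + sum_i theta_i eps_{t-i} with
Var(eps_t) = sigma^2, the variance is
  gamma(0) = sigma^2 * (1 + sum_i theta_i^2).
  sum_i theta_i^2 = (-0.523)^2 + (0.075)^2 + (0.058)^2 = 0.273529 + 0.005625 + 0.003364 = 0.282518.
  gamma(0) = 2 * (1 + 0.282518) = 2 * 1.282518 = 2.565036, which rounds to 2.5650.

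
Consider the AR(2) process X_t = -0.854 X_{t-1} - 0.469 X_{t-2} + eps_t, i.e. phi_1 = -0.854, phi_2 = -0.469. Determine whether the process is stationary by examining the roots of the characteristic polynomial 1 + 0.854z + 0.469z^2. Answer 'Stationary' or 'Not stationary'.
\text{Stationary}

The AR(p) characteristic polynomial is P(z) = 1 + 0.854z + 0.469z^2.
Stationarity requires all roots to lie outside the unit circle, i.e. |z| > 1 for every root.
Set 1 + (0.854) z + (0.469) z^2 = 0, i.e. a z^2 + b z + c = 0 with a = 0.469, b = 0.854, c = 1.
Discriminant D = b^2 - 4ac = (0.854)^2 - 4*(0.469)*1 = 0.729316 - (1.876) = -1.146684.
D < 0, so the roots are the complex-conjugate pair z = (-b +/- i sqrt(-D)) / (2a) = -0.9104 +/- 1.1416i.
For a conjugate pair |z|^2 = z * conj(z) = (product of roots) = c/a = 1/(0.469) = 2.132196, so |z| = sqrt(2.132196) = 1.4602 for both roots.
Moduli of all roots: 1.4602, 1.4602.
All moduli strictly greater than 1? Yes.
Verdict: Stationary.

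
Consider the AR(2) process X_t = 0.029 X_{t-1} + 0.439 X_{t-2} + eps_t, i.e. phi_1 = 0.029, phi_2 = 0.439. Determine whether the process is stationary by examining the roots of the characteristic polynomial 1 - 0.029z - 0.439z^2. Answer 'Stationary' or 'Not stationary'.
\text{Stationary}

The AR(p) characteristic polynomial is P(z) = 1 - 0.029z - 0.439z^2.
Stationarity requires all roots to lie outside the unit circle, i.e. |z| > 1 for every root.
Set 1 + (-0.029) z + (-0.439) z^2 = 0, i.e. a z^2 + b z + c = 0 with a = -0.439, b = -0.029, c = 1.
Discriminant D = b^2 - 4ac = (-0.029)^2 - 4*(-0.439)*1 = 0.000841 - (-1.756) = 1.756841.
D >= 0, so the roots are real: z = (-b +/- sqrt(D)) / (2a) = (0.029 +/- 1.325459) / (-0.878).
  z_1 = (0.029 + 1.325459) / (-0.878) = -1.5427,   |z_1| = 1.5427.
  z_2 = (0.029 - 1.325459) / (-0.878) = 1.4766,   |z_2| = 1.4766.
Moduli of all roots: 1.5427, 1.4766.
All moduli strictly greater than 1? Yes.
Verdict: Stationary.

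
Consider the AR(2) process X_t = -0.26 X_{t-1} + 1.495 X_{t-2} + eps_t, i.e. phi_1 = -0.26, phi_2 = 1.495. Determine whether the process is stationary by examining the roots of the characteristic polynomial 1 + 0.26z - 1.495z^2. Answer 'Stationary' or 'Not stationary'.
\text{Not stationary}

The AR(p) characteristic polynomial is P(z) = 1 + 0.26z - 1.495z^2.
Stationarity requires all roots to lie outside the unit circle, i.e. |z| > 1 for every root.
Set 1 + (0.26) z + (-1.495) z^2 = 0, i.e. a z^2 + b z + c = 0 with a = -1.495, b = 0.26, c = 1.
Discriminant D = b^2 - 4ac = (0.26)^2 - 4*(-1.495)*1 = 0.0676 - (-5.98) = 6.0476.
D >= 0, so the roots are real: z = (-b +/- sqrt(D)) / (2a) = (-0.26 +/- 2.459187) / (-2.99).
  z_1 = (-0.26 + 2.459187) / (-2.99) = -0.7355,   |z_1| = 0.7355.
  z_2 = (-0.26 - 2.459187) / (-2.99) = 0.9094,   |z_2| = 0.9094.
Moduli of all roots: 0.7355, 0.9094.
All moduli strictly greater than 1? No.
Verdict: Not stationary.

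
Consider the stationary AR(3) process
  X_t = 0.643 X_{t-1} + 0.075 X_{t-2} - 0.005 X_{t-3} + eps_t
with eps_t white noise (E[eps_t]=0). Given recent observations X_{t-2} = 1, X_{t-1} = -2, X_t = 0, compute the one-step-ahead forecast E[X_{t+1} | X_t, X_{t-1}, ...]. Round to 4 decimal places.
E[X_{t+1} \mid \mathcal F_t] = -0.1550

For an AR(p) model X_t = c + sum_i phi_i X_{t-i} + eps_t, the
one-step-ahead conditional mean is
  E[X_{t+1} | X_t, ...] = c + sum_i phi_i X_{t+1-i}.
Substitute known values:
  E[X_{t+1} | ...] = (0.643) * (0) + (0.075) * (-2) + (-0.005) * (1)
                   = -0.1550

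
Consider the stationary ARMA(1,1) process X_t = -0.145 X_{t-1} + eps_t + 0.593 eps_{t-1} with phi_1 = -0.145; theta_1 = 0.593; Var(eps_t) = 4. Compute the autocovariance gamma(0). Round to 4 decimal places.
\gamma(0) = 4.8201

Multiply the model equation by X_{t-k} and take expectations. With theta_0 = psi_0 = 1 and psi_j the MA(infinity) weights, this gives
  gamma(k) - sum_i phi_i gamma(k-i) = c_k,
  c_k = sigma^2 * sum_{j=k..q} theta_j psi_{j-k}   (c_k = 0 for k > q),
using gamma(-m) = gamma(m).
psi-weights needed (psi_j = theta_j + sum_i phi_i psi_{j-i}):
  psi_1 = theta_1 + phi_1 = 0.593 + (-0.145) = 0.448
Right-hand sides:
  c_0 = sigma^2 (1 + theta_1 psi_1) = 4 * (1 + (0.593)(0.448)) = 4 * 1.265664 = 5.062656
  c_1 = sigma^2 theta_1 = 4 * (0.593) = 2.372
  c_2 = 0
Equations for k = 0 and k = 1 (AR order 1):
  gamma(0) = phi_1 gamma(1) + c_0
  gamma(1) = phi_1 gamma(0) + c_1
Substituting the second into the first: gamma(0) (1 - phi_1^2) = c_0 + phi_1 c_1, so
  gamma(0) = (c_0 + phi_1 c_1) / (1 - phi_1^2) = (5.062656 + (-0.145)(2.372)) / (1 - (-0.145)^2) = 4.718716 / 0.978975 = 4.820058.
Therefore gamma(0) = 4.8201 (to 4 decimal places).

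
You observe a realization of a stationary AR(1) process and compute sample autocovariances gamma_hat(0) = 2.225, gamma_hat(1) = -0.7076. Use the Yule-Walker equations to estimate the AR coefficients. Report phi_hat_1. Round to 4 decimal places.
\hat\phi_{1} = -0.3180

The Yule-Walker equations for an AR(p) process read, in matrix form,
  Gamma_p phi = r_p,   with   (Gamma_p)_{ij} = gamma(|i - j|),
                       (r_p)_i = gamma(i),   i,j = 1..p.
Substitute the sample gammas (Toeplitz matrix and right-hand side of size 1):
  Gamma_p = [[2.225]]
  r_p     = [-0.7076]
With p = 1 this is the single equation gamma(0) phi_1 = gamma(1):
  phi_hat_1 = gamma(1) / gamma(0) = -0.7076 / 2.225 = -0.3180.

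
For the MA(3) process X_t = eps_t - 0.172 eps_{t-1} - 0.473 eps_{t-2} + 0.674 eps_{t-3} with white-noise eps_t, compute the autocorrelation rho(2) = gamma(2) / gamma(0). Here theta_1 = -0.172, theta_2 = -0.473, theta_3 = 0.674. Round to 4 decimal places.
\rho(2) = -0.3449

For an MA(q) process with theta_0 = 1, the autocovariance is
  gamma(k) = sigma^2 * sum_{i=0..q-k} theta_i * theta_{i+k},
and rho(k) = gamma(k) / gamma(0). Sigma^2 cancels.
  numerator   = (1)*(-0.473) + (-0.172)*(0.674) = -0.588928.
  denominator = (1)^2 + (-0.172)^2 + (-0.473)^2 + (0.674)^2 = 1.707589.
  rho(2) = -0.588928 / 1.707589 = -0.3449.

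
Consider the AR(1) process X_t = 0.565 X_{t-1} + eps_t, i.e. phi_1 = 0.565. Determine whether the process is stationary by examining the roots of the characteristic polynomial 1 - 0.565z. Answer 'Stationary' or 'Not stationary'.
\text{Stationary}

The AR(p) characteristic polynomial is P(z) = 1 - 0.565z.
Stationarity requires all roots to lie outside the unit circle, i.e. |z| > 1 for every root.
This is linear in z: 1 + (-0.565) z = 0  =>  z = -1/(-0.565) = 1.769912,  |z| = 1.769912.
Moduli of all roots: 1.7699.
All moduli strictly greater than 1? Yes.
Verdict: Stationary.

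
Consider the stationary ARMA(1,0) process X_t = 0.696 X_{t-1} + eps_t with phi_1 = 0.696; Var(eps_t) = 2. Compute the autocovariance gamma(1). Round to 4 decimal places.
\gamma(1) = 2.6999

Multiply the model equation by X_{t-k} and take expectations. With theta_0 = psi_0 = 1 and psi_j the MA(infinity) weights, this gives
  gamma(k) - sum_i phi_i gamma(k-i) = c_k,
  c_k = sigma^2 * sum_{j=k..q} theta_j psi_{j-k}   (c_k = 0 for k > q),
using gamma(-m) = gamma(m).
Pure AR (q = 0): c_0 = sigma^2 = 2, c_k = 0 for k >= 1.
Equations for k = 0 and k = 1 (AR order 1):
  gamma(0) = phi_1 gamma(1) + c_0
  gamma(1) = phi_1 gamma(0) + c_1
Substituting the second into the first: gamma(0) (1 - phi_1^2) = c_0 + phi_1 c_1, so
  gamma(0) = c_0 / (1 - phi_1^2) = 2 / (1 - (0.696)^2) = 2 / 0.515584 = 3.879096.
  gamma(1) = phi_1 gamma(0) = (0.696)(3.879096) = 2.699851.
Therefore gamma(1) = 2.6999 (to 4 decimal places).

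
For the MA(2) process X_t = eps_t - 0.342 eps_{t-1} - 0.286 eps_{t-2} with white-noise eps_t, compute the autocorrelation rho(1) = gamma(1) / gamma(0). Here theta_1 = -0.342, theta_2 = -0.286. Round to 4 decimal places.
\rho(1) = -0.2037

For an MA(q) process with theta_0 = 1, the autocovariance is
  gamma(k) = sigma^2 * sum_{i=0..q-k} theta_i * theta_{i+k},
and rho(k) = gamma(k) / gamma(0). Sigma^2 cancels.
  numerator   = (1)*(-0.342) + (-0.342)*(-0.286) = -0.244188.
  denominator = (1)^2 + (-0.342)^2 + (-0.286)^2 = 1.19876.
  rho(1) = -0.244188 / 1.19876 = -0.2037.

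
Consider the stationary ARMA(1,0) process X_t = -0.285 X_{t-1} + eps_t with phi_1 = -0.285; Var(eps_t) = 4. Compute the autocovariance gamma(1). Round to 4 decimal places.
\gamma(1) = -1.2408

Multiply the model equation by X_{t-k} and take expectations. With theta_0 = psi_0 = 1 and psi_j the MA(infinity) weights, this gives
  gamma(k) - sum_i phi_i gamma(k-i) = c_k,
  c_k = sigma^2 * sum_{j=k..q} theta_j psi_{j-k}   (c_k = 0 for k > q),
using gamma(-m) = gamma(m).
Pure AR (q = 0): c_0 = sigma^2 = 4, c_k = 0 for k >= 1.
Equations for k = 0 and k = 1 (AR order 1):
  gamma(0) = phi_1 gamma(1) + c_0
  gamma(1) = phi_1 gamma(0) + c_1
Substituting the second into the first: gamma(0) (1 - phi_1^2) = c_0 + phi_1 c_1, so
  gamma(0) = c_0 / (1 - phi_1^2) = 4 / (1 - (-0.285)^2) = 4 / 0.918775 = 4.353623.
  gamma(1) = phi_1 gamma(0) = (-0.285)(4.353623) = -1.240783.
Therefore gamma(1) = -1.2408 (to 4 decimal places).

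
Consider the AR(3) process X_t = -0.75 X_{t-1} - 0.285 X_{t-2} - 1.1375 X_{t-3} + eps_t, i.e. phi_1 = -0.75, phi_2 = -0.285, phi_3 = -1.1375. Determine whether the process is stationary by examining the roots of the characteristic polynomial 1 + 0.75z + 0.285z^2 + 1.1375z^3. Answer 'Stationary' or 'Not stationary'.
\text{Not stationary}

The AR(p) characteristic polynomial is P(z) = 1 + 0.75z + 0.285z^2 + 1.1375z^3.
Stationarity requires all roots to lie outside the unit circle, i.e. |z| > 1 for every root.
Degree 3: look for a simple real root z0 first, then factor out (1 - z/z0) and solve the remaining quadratic.
Testing z0 = -0.8: P(-0.8) = 1 + (0.75)(-0.8) + (0.285)(-0.8)^2 + (1.1375)(-0.8)^3
  = 1 + (-0.6) + (0.1824) + (-0.5824) = 0.  So z_0 = -0.8 is a root, |z_0| = 0.8.
Divide out the factor (1 + 1.25 z) = (1 - z/z0) (since 1/z0 = -1.25):
  P(z) = (1 + 1.25 z)(1 + (-0.5) z + (0.91) z^2)
  [check: z-coef -0.5 - (-1.25) = 0.75; z^2-coef 0.91 - (-1.25)(-0.5) = 0.285; z^3-coef -(-1.25)(0.91) = 1.1375.]
Remaining roots from the quadratic factor 1 + (-0.5) z + (0.91) z^2:
  Set 1 + (-0.5) z + (0.91) z^2 = 0, i.e. a z^2 + b z + c = 0 with a = 0.91, b = -0.5, c = 1.
  Discriminant D = b^2 - 4ac = (-0.5)^2 - 4*(0.91)*1 = 0.25 - (3.64) = -3.39.
  D < 0, so the roots are the complex-conjugate pair z = (-b +/- i sqrt(-D)) / (2a) = 0.2747 +/- 1.0116i.
  For a conjugate pair |z|^2 = z * conj(z) = (product of roots) = c/a = 1/(0.91) = 1.098901, so |z| = sqrt(1.098901) = 1.0483 for both roots.
Moduli of all roots: 0.8000, 1.0483, 1.0483.
All moduli strictly greater than 1? No.
Verdict: Not stationary.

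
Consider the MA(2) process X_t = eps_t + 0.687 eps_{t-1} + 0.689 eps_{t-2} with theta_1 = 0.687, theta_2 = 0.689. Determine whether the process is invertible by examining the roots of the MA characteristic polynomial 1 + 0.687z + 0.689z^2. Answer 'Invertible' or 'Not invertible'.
\text{Invertible}

The MA(q) characteristic polynomial is P(z) = 1 + 0.687z + 0.689z^2.
Invertibility requires all roots to lie outside the unit circle, i.e. |z| > 1 for every root.
Set 1 + (0.687) z + (0.689) z^2 = 0, i.e. a z^2 + b z + c = 0 with a = 0.689, b = 0.687, c = 1.
Discriminant D = b^2 - 4ac = (0.687)^2 - 4*(0.689)*1 = 0.471969 - (2.756) = -2.284031.
D < 0, so the roots are the complex-conjugate pair z = (-b +/- i sqrt(-D)) / (2a) = -0.4985 +/- 1.0967i.
For a conjugate pair |z|^2 = z * conj(z) = (product of roots) = c/a = 1/(0.689) = 1.451379, so |z| = sqrt(1.451379) = 1.2047 for both roots.
Moduli of all roots: 1.2047, 1.2047.
All moduli strictly greater than 1? Yes.
Verdict: Invertible.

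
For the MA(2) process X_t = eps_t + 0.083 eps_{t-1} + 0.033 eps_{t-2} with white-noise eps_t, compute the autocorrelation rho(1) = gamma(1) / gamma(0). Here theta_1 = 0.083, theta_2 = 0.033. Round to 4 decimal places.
\rho(1) = 0.0851

For an MA(q) process with theta_0 = 1, the autocovariance is
  gamma(k) = sigma^2 * sum_{i=0..q-k} theta_i * theta_{i+k},
and rho(k) = gamma(k) / gamma(0). Sigma^2 cancels.
  numerator   = (1)*(0.083) + (0.083)*(0.033) = 0.085739.
  denominator = (1)^2 + (0.083)^2 + (0.033)^2 = 1.007978.
  rho(1) = 0.085739 / 1.007978 = 0.0851.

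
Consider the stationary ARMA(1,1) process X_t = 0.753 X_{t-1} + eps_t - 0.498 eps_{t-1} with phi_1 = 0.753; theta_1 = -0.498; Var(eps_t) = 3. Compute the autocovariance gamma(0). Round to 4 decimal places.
\gamma(0) = 3.4505

Multiply the model equation by X_{t-k} and take expectations. With theta_0 = psi_0 = 1 and psi_j the MA(infinity) weights, this gives
  gamma(k) - sum_i phi_i gamma(k-i) = c_k,
  c_k = sigma^2 * sum_{j=k..q} theta_j psi_{j-k}   (c_k = 0 for k > q),
using gamma(-m) = gamma(m).
psi-weights needed (psi_j = theta_j + sum_i phi_i psi_{j-i}):
  psi_1 = theta_1 + phi_1 = -0.498 + (0.753) = 0.255
Right-hand sides:
  c_0 = sigma^2 (1 + theta_1 psi_1) = 3 * (1 + (-0.498)(0.255)) = 3 * 0.87301 = 2.61903
  c_1 = sigma^2 theta_1 = 3 * (-0.498) = -1.494
  c_2 = 0
Equations for k = 0 and k = 1 (AR order 1):
  gamma(0) = phi_1 gamma(1) + c_0
  gamma(1) = phi_1 gamma(0) + c_1
Substituting the second into the first: gamma(0) (1 - phi_1^2) = c_0 + phi_1 c_1, so
  gamma(0) = (c_0 + phi_1 c_1) / (1 - phi_1^2) = (2.61903 + (0.753)(-1.494)) / (1 - (0.753)^2) = 1.494048 / 0.432991 = 3.450529.
Therefore gamma(0) = 3.4505 (to 4 decimal places).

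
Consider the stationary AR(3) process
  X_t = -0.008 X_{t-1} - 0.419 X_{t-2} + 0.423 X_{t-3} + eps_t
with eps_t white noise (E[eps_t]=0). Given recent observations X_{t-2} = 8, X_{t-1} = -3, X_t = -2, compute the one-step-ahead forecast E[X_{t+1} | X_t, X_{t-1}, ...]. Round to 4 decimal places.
E[X_{t+1} \mid \mathcal F_t] = 4.6570

For an AR(p) model X_t = c + sum_i phi_i X_{t-i} + eps_t, the
one-step-ahead conditional mean is
  E[X_{t+1} | X_t, ...] = c + sum_i phi_i X_{t+1-i}.
Substitute known values:
  E[X_{t+1} | ...] = (-0.008) * (-2) + (-0.419) * (-3) + (0.423) * (8)
                   = 4.6570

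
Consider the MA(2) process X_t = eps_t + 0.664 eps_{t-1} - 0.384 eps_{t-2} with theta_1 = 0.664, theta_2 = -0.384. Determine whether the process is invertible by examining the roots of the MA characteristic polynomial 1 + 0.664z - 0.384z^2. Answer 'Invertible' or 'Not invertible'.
\text{Not invertible}

The MA(q) characteristic polynomial is P(z) = 1 + 0.664z - 0.384z^2.
Invertibility requires all roots to lie outside the unit circle, i.e. |z| > 1 for every root.
Set 1 + (0.664) z + (-0.384) z^2 = 0, i.e. a z^2 + b z + c = 0 with a = -0.384, b = 0.664, c = 1.
Discriminant D = b^2 - 4ac = (0.664)^2 - 4*(-0.384)*1 = 0.440896 - (-1.536) = 1.976896.
D >= 0, so the roots are real: z = (-b +/- sqrt(D)) / (2a) = (-0.664 +/- 1.406021) / (-0.768).
  z_1 = (-0.664 + 1.406021) / (-0.768) = -0.9662,   |z_1| = 0.9662.
  z_2 = (-0.664 - 1.406021) / (-0.768) = 2.6953,   |z_2| = 2.6953.
Moduli of all roots: 0.9662, 2.6953.
All moduli strictly greater than 1? No.
Verdict: Not invertible.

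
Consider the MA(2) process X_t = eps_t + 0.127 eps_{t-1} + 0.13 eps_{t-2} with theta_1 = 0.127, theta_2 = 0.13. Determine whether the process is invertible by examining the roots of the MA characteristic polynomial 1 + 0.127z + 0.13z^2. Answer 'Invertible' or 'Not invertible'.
\text{Invertible}

The MA(q) characteristic polynomial is P(z) = 1 + 0.127z + 0.13z^2.
Invertibility requires all roots to lie outside the unit circle, i.e. |z| > 1 for every root.
Set 1 + (0.127) z + (0.13) z^2 = 0, i.e. a z^2 + b z + c = 0 with a = 0.13, b = 0.127, c = 1.
Discriminant D = b^2 - 4ac = (0.127)^2 - 4*(0.13)*1 = 0.016129 - (0.52) = -0.503871.
D < 0, so the roots are the complex-conjugate pair z = (-b +/- i sqrt(-D)) / (2a) = -0.4885 +/- 2.7301i.
For a conjugate pair |z|^2 = z * conj(z) = (product of roots) = c/a = 1/(0.13) = 7.692308, so |z| = sqrt(7.692308) = 2.7735 for both roots.
Moduli of all roots: 2.7735, 2.7735.
All moduli strictly greater than 1? Yes.
Verdict: Invertible.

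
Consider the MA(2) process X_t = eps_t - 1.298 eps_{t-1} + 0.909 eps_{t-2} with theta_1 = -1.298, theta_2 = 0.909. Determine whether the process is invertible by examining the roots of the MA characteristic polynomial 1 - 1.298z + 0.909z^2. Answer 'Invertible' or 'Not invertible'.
\text{Invertible}

The MA(q) characteristic polynomial is P(z) = 1 - 1.298z + 0.909z^2.
Invertibility requires all roots to lie outside the unit circle, i.e. |z| > 1 for every root.
Set 1 + (-1.298) z + (0.909) z^2 = 0, i.e. a z^2 + b z + c = 0 with a = 0.909, b = -1.298, c = 1.
Discriminant D = b^2 - 4ac = (-1.298)^2 - 4*(0.909)*1 = 1.684804 - (3.636) = -1.951196.
D < 0, so the roots are the complex-conjugate pair z = (-b +/- i sqrt(-D)) / (2a) = 0.714 +/- 0.7683i.
For a conjugate pair |z|^2 = z * conj(z) = (product of roots) = c/a = 1/(0.909) = 1.10011, so |z| = sqrt(1.10011) = 1.0489 for both roots.
Moduli of all roots: 1.0489, 1.0489.
All moduli strictly greater than 1? Yes.
Verdict: Invertible.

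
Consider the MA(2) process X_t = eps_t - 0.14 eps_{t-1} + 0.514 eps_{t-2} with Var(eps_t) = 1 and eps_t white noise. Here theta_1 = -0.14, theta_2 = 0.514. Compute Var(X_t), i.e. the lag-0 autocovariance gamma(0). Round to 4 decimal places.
\gamma(0) = 1.2838

For an MA(q) process X_t = eps_t + sum_i theta_i eps_{t-i} with
Var(eps_t) = sigma^2, the variance is
  gamma(0) = sigma^2 * (1 + sum_i theta_i^2).
  sum_i theta_i^2 = (-0.14)^2 + (0.514)^2 = 0.0196 + 0.264196 = 0.283796.
  gamma(0) = 1 * (1 + 0.283796) = 1 * 1.283796 = 1.283796, which rounds to 1.2838.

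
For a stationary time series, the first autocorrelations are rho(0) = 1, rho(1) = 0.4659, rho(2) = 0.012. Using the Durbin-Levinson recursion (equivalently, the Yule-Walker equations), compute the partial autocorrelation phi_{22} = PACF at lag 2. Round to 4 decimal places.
\phi_{22} = -0.2619

The PACF at lag k is phi_{kk}, the last component of the solution
to the Yule-Walker system G_k phi = r_k where
  (G_k)_{ij} = rho(|i - j|), (r_k)_i = rho(i), i,j = 1..k.
Equivalently, Durbin-Levinson gives phi_{kk} iteratively:
  phi_{11} = rho(1)
  phi_{kk} = [rho(k) - sum_{j=1..k-1} phi_{k-1,j} rho(k-j)]
            / [1 - sum_{j=1..k-1} phi_{k-1,j} rho(j)],
  phi_{k,j} = phi_{k-1,j} - phi_{kk} phi_{k-1,k-j},  j = 1..k-1.
Step k = 1:
  phi_11 = rho(1) = 0.4659.
Step k = 2:
  phi_22 = [rho(2) - phi_11 rho(1)] / [1 - phi_11 rho(1)] = [0.012 - (0.4659)(0.4659)] / [1 - (0.4659)(0.4659)]
         = -0.20506281 / 0.78293719 = -0.2619.
Therefore phi_{22} = -0.2619.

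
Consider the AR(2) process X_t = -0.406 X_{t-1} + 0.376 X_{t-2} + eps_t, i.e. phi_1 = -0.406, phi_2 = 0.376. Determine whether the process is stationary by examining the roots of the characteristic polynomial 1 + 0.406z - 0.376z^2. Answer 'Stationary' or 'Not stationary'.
\text{Stationary}

The AR(p) characteristic polynomial is P(z) = 1 + 0.406z - 0.376z^2.
Stationarity requires all roots to lie outside the unit circle, i.e. |z| > 1 for every root.
Set 1 + (0.406) z + (-0.376) z^2 = 0, i.e. a z^2 + b z + c = 0 with a = -0.376, b = 0.406, c = 1.
Discriminant D = b^2 - 4ac = (0.406)^2 - 4*(-0.376)*1 = 0.164836 - (-1.504) = 1.668836.
D >= 0, so the roots are real: z = (-b +/- sqrt(D)) / (2a) = (-0.406 +/- 1.291834) / (-0.752).
  z_1 = (-0.406 + 1.291834) / (-0.752) = -1.178,   |z_1| = 1.178.
  z_2 = (-0.406 - 1.291834) / (-0.752) = 2.2578,   |z_2| = 2.2578.
Moduli of all roots: 1.1780, 2.2578.
All moduli strictly greater than 1? Yes.
Verdict: Stationary.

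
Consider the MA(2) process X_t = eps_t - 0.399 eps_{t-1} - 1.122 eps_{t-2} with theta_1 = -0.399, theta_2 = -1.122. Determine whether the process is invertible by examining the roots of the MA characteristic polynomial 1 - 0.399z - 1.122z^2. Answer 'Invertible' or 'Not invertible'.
\text{Not invertible}

The MA(q) characteristic polynomial is P(z) = 1 - 0.399z - 1.122z^2.
Invertibility requires all roots to lie outside the unit circle, i.e. |z| > 1 for every root.
Set 1 + (-0.399) z + (-1.122) z^2 = 0, i.e. a z^2 + b z + c = 0 with a = -1.122, b = -0.399, c = 1.
Discriminant D = b^2 - 4ac = (-0.399)^2 - 4*(-1.122)*1 = 0.159201 - (-4.488) = 4.647201.
D >= 0, so the roots are real: z = (-b +/- sqrt(D)) / (2a) = (0.399 +/- 2.155737) / (-2.244).
  z_1 = (0.399 + 2.155737) / (-2.244) = -1.1385,   |z_1| = 1.1385.
  z_2 = (0.399 - 2.155737) / (-2.244) = 0.7829,   |z_2| = 0.7829.
Moduli of all roots: 1.1385, 0.7829.
All moduli strictly greater than 1? No.
Verdict: Not invertible.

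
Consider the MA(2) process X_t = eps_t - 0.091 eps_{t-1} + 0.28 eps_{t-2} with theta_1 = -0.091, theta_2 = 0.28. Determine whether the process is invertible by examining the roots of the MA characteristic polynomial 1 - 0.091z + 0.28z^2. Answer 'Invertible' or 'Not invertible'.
\text{Invertible}

The MA(q) characteristic polynomial is P(z) = 1 - 0.091z + 0.28z^2.
Invertibility requires all roots to lie outside the unit circle, i.e. |z| > 1 for every root.
Set 1 + (-0.091) z + (0.28) z^2 = 0, i.e. a z^2 + b z + c = 0 with a = 0.28, b = -0.091, c = 1.
Discriminant D = b^2 - 4ac = (-0.091)^2 - 4*(0.28)*1 = 0.008281 - (1.12) = -1.111719.
D < 0, so the roots are the complex-conjugate pair z = (-b +/- i sqrt(-D)) / (2a) = 0.1625 +/- 1.8828i.
For a conjugate pair |z|^2 = z * conj(z) = (product of roots) = c/a = 1/(0.28) = 3.571429, so |z| = sqrt(3.571429) = 1.8898 for both roots.
Moduli of all roots: 1.8898, 1.8898.
All moduli strictly greater than 1? Yes.
Verdict: Invertible.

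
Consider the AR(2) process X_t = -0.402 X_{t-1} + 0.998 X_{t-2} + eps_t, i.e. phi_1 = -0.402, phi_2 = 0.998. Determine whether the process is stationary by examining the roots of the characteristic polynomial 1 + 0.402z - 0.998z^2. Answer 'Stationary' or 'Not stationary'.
\text{Not stationary}

The AR(p) characteristic polynomial is P(z) = 1 + 0.402z - 0.998z^2.
Stationarity requires all roots to lie outside the unit circle, i.e. |z| > 1 for every root.
Set 1 + (0.402) z + (-0.998) z^2 = 0, i.e. a z^2 + b z + c = 0 with a = -0.998, b = 0.402, c = 1.
Discriminant D = b^2 - 4ac = (0.402)^2 - 4*(-0.998)*1 = 0.161604 - (-3.992) = 4.153604.
D >= 0, so the roots are real: z = (-b +/- sqrt(D)) / (2a) = (-0.402 +/- 2.038039) / (-1.996).
  z_1 = (-0.402 + 2.038039) / (-1.996) = -0.8197,   |z_1| = 0.8197.
  z_2 = (-0.402 - 2.038039) / (-1.996) = 1.2225,   |z_2| = 1.2225.
Moduli of all roots: 0.8197, 1.2225.
All moduli strictly greater than 1? No.
Verdict: Not stationary.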